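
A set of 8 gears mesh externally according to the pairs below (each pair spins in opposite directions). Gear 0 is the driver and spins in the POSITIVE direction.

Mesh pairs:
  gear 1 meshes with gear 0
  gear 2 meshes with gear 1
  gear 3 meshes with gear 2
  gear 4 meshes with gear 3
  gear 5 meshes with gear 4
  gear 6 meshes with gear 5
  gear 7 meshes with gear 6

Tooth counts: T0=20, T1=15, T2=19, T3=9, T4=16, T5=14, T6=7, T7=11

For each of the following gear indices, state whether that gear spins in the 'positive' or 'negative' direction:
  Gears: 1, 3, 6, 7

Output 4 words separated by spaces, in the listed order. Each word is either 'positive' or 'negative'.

Answer: negative negative positive negative

Derivation:
Gear 0 (driver): positive (depth 0)
  gear 1: meshes with gear 0 -> depth 1 -> negative (opposite of gear 0)
  gear 2: meshes with gear 1 -> depth 2 -> positive (opposite of gear 1)
  gear 3: meshes with gear 2 -> depth 3 -> negative (opposite of gear 2)
  gear 4: meshes with gear 3 -> depth 4 -> positive (opposite of gear 3)
  gear 5: meshes with gear 4 -> depth 5 -> negative (opposite of gear 4)
  gear 6: meshes with gear 5 -> depth 6 -> positive (opposite of gear 5)
  gear 7: meshes with gear 6 -> depth 7 -> negative (opposite of gear 6)
Queried indices 1, 3, 6, 7 -> negative, negative, positive, negative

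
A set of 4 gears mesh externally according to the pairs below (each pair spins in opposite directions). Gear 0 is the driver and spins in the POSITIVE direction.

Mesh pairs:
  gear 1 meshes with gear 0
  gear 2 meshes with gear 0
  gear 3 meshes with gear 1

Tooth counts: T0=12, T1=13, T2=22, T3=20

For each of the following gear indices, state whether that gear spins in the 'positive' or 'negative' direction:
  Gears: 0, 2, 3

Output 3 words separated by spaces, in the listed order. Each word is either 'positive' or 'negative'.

Gear 0 (driver): positive (depth 0)
  gear 1: meshes with gear 0 -> depth 1 -> negative (opposite of gear 0)
  gear 2: meshes with gear 0 -> depth 1 -> negative (opposite of gear 0)
  gear 3: meshes with gear 1 -> depth 2 -> positive (opposite of gear 1)
Queried indices 0, 2, 3 -> positive, negative, positive

Answer: positive negative positive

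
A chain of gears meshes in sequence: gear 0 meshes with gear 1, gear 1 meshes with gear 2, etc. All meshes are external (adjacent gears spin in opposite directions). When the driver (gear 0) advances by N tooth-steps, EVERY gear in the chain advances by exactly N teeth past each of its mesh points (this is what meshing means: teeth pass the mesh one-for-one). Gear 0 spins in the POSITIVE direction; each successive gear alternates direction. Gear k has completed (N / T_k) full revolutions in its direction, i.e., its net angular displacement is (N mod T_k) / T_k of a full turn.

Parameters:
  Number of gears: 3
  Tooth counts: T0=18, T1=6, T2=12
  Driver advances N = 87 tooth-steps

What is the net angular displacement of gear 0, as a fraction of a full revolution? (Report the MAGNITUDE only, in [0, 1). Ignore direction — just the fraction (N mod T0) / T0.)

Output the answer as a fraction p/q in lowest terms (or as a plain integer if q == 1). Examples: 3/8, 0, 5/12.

Answer: 5/6

Derivation:
Chain of 3 gears, tooth counts: [18, 6, 12]
  gear 0: T0=18, direction=positive, advance = 87 mod 18 = 15 teeth = 15/18 turn
  gear 1: T1=6, direction=negative, advance = 87 mod 6 = 3 teeth = 3/6 turn
  gear 2: T2=12, direction=positive, advance = 87 mod 12 = 3 teeth = 3/12 turn
Gear 0: 87 mod 18 = 15
Fraction = 15 / 18 = 5/6 (gcd(15,18)=3) = 5/6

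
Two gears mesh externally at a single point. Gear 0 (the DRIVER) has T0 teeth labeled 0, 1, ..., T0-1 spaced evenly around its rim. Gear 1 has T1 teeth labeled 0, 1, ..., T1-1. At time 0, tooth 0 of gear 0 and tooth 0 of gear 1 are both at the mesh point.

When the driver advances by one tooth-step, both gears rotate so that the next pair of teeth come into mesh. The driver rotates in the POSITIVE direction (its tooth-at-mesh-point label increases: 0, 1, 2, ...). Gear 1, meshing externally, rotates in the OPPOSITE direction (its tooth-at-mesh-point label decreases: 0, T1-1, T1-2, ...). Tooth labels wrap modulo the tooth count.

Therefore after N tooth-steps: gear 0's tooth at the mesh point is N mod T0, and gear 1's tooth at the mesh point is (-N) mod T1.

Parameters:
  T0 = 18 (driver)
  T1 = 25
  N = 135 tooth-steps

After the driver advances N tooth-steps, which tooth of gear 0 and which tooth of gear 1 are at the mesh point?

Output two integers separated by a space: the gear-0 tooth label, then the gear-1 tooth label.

Answer: 9 15

Derivation:
Gear 0 (driver, T0=18): tooth at mesh = N mod T0
  135 = 7 * 18 + 9, so 135 mod 18 = 9
  gear 0 tooth = 9
Gear 1 (driven, T1=25): tooth at mesh = (-N) mod T1
  135 = 5 * 25 + 10, so 135 mod 25 = 10
  (-135) mod 25 = (-10) mod 25 = 25 - 10 = 15
Mesh after 135 steps: gear-0 tooth 9 meets gear-1 tooth 15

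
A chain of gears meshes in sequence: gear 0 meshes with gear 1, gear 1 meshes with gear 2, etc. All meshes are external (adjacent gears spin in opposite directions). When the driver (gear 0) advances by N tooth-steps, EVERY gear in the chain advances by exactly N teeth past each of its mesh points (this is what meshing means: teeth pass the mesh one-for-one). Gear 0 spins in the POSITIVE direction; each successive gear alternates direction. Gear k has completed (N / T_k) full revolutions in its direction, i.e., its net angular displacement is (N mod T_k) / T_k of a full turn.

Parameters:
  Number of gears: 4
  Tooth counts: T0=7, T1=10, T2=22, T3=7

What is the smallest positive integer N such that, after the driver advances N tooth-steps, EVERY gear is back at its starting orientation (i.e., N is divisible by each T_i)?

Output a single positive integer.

Gear k returns to start when N is a multiple of T_k.
All gears at start simultaneously when N is a common multiple of [7, 10, 22, 7]; the smallest such N is lcm(7, 10, 22, 7).
Start: lcm = T0 = 7
Fold in T1=10: gcd(7, 10) = 1; lcm(7, 10) = 7 * 10 / 1 = 70 / 1 = 70
Fold in T2=22: gcd(70, 22) = 2; lcm(70, 22) = 70 * 22 / 2 = 1540 / 2 = 770
Fold in T3=7: gcd(770, 7) = 7; lcm(770, 7) = 770 * 7 / 7 = 5390 / 7 = 770
Full cycle length = 770

Answer: 770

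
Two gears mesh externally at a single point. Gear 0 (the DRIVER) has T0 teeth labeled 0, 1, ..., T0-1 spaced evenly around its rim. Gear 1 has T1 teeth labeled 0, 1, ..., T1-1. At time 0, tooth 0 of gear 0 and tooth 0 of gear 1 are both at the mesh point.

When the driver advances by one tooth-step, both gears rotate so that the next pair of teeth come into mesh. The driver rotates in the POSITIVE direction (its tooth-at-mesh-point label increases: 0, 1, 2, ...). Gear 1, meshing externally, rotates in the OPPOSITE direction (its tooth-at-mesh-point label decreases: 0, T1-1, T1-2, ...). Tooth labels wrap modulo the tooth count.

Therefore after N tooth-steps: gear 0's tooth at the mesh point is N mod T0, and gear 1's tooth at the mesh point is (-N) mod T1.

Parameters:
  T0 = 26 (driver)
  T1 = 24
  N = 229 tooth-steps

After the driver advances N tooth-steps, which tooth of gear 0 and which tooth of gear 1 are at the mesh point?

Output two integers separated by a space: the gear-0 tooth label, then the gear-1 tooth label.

Answer: 21 11

Derivation:
Gear 0 (driver, T0=26): tooth at mesh = N mod T0
  229 = 8 * 26 + 21, so 229 mod 26 = 21
  gear 0 tooth = 21
Gear 1 (driven, T1=24): tooth at mesh = (-N) mod T1
  229 = 9 * 24 + 13, so 229 mod 24 = 13
  (-229) mod 24 = (-13) mod 24 = 24 - 13 = 11
Mesh after 229 steps: gear-0 tooth 21 meets gear-1 tooth 11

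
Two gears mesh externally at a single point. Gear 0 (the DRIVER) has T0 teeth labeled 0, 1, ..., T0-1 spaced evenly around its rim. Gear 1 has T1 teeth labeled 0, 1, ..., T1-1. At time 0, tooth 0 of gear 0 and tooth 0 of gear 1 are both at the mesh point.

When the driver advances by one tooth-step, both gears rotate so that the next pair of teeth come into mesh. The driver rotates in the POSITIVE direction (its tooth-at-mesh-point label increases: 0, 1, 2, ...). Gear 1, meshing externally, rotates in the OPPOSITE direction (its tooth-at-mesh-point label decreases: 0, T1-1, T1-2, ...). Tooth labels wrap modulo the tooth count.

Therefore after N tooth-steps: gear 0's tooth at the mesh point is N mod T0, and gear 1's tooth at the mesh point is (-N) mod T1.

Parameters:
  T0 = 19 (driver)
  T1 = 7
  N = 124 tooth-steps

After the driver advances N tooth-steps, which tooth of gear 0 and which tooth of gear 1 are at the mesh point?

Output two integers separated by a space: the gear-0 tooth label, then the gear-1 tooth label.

Gear 0 (driver, T0=19): tooth at mesh = N mod T0
  124 = 6 * 19 + 10, so 124 mod 19 = 10
  gear 0 tooth = 10
Gear 1 (driven, T1=7): tooth at mesh = (-N) mod T1
  124 = 17 * 7 + 5, so 124 mod 7 = 5
  (-124) mod 7 = (-5) mod 7 = 7 - 5 = 2
Mesh after 124 steps: gear-0 tooth 10 meets gear-1 tooth 2

Answer: 10 2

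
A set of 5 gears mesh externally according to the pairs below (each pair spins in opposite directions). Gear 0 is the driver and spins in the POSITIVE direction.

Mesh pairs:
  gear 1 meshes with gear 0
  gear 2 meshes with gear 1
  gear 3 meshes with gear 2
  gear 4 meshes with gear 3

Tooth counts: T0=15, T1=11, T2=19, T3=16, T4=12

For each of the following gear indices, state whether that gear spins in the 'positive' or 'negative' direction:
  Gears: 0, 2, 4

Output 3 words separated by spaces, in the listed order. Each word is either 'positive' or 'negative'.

Answer: positive positive positive

Derivation:
Gear 0 (driver): positive (depth 0)
  gear 1: meshes with gear 0 -> depth 1 -> negative (opposite of gear 0)
  gear 2: meshes with gear 1 -> depth 2 -> positive (opposite of gear 1)
  gear 3: meshes with gear 2 -> depth 3 -> negative (opposite of gear 2)
  gear 4: meshes with gear 3 -> depth 4 -> positive (opposite of gear 3)
Queried indices 0, 2, 4 -> positive, positive, positive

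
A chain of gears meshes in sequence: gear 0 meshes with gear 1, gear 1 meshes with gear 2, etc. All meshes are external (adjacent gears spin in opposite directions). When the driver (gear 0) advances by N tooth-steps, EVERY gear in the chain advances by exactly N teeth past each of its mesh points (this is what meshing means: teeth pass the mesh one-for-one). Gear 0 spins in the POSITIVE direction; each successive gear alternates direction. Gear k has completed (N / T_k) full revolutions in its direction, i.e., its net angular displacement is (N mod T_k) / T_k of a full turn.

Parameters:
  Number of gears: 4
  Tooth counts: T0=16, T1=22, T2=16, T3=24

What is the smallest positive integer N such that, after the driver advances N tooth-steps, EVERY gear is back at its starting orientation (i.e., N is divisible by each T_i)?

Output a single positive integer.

Answer: 528

Derivation:
Gear k returns to start when N is a multiple of T_k.
All gears at start simultaneously when N is a common multiple of [16, 22, 16, 24]; the smallest such N is lcm(16, 22, 16, 24).
Start: lcm = T0 = 16
Fold in T1=22: gcd(16, 22) = 2; lcm(16, 22) = 16 * 22 / 2 = 352 / 2 = 176
Fold in T2=16: gcd(176, 16) = 16; lcm(176, 16) = 176 * 16 / 16 = 2816 / 16 = 176
Fold in T3=24: gcd(176, 24) = 8; lcm(176, 24) = 176 * 24 / 8 = 4224 / 8 = 528
Full cycle length = 528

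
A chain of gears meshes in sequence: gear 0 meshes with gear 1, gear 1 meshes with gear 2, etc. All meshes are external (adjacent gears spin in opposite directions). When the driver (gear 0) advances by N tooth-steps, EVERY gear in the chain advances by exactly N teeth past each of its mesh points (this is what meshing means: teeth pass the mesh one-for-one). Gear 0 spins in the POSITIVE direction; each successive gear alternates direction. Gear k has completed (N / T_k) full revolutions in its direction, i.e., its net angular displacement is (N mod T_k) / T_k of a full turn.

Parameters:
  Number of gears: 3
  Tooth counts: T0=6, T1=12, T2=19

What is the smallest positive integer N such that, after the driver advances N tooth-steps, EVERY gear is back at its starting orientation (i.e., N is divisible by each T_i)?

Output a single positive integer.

Gear k returns to start when N is a multiple of T_k.
All gears at start simultaneously when N is a common multiple of [6, 12, 19]; the smallest such N is lcm(6, 12, 19).
Start: lcm = T0 = 6
Fold in T1=12: gcd(6, 12) = 6; lcm(6, 12) = 6 * 12 / 6 = 72 / 6 = 12
Fold in T2=19: gcd(12, 19) = 1; lcm(12, 19) = 12 * 19 / 1 = 228 / 1 = 228
Full cycle length = 228

Answer: 228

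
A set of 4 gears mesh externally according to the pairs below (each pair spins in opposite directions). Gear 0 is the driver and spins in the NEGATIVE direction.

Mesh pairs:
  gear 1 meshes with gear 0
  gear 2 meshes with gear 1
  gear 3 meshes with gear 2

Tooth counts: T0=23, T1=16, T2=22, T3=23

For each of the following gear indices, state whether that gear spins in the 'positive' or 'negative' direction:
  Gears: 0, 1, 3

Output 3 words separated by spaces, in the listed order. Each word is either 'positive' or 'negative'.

Gear 0 (driver): negative (depth 0)
  gear 1: meshes with gear 0 -> depth 1 -> positive (opposite of gear 0)
  gear 2: meshes with gear 1 -> depth 2 -> negative (opposite of gear 1)
  gear 3: meshes with gear 2 -> depth 3 -> positive (opposite of gear 2)
Queried indices 0, 1, 3 -> negative, positive, positive

Answer: negative positive positive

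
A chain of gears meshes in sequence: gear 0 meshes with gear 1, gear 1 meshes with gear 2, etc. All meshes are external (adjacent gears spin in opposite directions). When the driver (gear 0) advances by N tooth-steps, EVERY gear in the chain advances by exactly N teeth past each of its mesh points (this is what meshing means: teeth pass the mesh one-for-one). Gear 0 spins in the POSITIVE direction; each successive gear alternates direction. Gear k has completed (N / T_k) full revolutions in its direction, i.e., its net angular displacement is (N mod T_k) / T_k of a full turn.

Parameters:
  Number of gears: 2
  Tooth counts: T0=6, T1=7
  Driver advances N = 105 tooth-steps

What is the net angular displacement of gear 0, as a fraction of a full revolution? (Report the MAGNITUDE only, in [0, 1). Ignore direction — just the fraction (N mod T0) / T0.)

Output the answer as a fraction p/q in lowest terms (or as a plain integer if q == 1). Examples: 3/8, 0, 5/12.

Chain of 2 gears, tooth counts: [6, 7]
  gear 0: T0=6, direction=positive, advance = 105 mod 6 = 3 teeth = 3/6 turn
  gear 1: T1=7, direction=negative, advance = 105 mod 7 = 0 teeth = 0/7 turn
Gear 0: 105 mod 6 = 3
Fraction = 3 / 6 = 1/2 (gcd(3,6)=3) = 1/2

Answer: 1/2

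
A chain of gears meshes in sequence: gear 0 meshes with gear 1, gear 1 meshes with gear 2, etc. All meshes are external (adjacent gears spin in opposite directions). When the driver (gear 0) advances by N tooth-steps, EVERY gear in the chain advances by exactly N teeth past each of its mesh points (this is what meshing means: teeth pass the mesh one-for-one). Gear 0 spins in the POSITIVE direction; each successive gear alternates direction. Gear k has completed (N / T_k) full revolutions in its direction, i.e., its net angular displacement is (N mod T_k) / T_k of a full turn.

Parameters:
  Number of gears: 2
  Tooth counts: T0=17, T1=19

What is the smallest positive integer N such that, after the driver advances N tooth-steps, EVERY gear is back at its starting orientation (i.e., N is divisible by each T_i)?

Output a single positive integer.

Gear k returns to start when N is a multiple of T_k.
All gears at start simultaneously when N is a common multiple of [17, 19]; the smallest such N is lcm(17, 19).
Start: lcm = T0 = 17
Fold in T1=19: gcd(17, 19) = 1; lcm(17, 19) = 17 * 19 / 1 = 323 / 1 = 323
Full cycle length = 323

Answer: 323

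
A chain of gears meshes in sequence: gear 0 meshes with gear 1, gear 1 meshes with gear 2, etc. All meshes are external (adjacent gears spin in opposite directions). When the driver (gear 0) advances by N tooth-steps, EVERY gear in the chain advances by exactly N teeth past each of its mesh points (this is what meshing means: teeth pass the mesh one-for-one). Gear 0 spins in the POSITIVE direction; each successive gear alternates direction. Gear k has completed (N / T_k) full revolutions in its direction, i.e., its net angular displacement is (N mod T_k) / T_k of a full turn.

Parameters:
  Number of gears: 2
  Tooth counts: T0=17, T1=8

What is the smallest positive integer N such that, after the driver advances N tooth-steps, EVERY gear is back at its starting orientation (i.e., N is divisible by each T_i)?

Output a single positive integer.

Answer: 136

Derivation:
Gear k returns to start when N is a multiple of T_k.
All gears at start simultaneously when N is a common multiple of [17, 8]; the smallest such N is lcm(17, 8).
Start: lcm = T0 = 17
Fold in T1=8: gcd(17, 8) = 1; lcm(17, 8) = 17 * 8 / 1 = 136 / 1 = 136
Full cycle length = 136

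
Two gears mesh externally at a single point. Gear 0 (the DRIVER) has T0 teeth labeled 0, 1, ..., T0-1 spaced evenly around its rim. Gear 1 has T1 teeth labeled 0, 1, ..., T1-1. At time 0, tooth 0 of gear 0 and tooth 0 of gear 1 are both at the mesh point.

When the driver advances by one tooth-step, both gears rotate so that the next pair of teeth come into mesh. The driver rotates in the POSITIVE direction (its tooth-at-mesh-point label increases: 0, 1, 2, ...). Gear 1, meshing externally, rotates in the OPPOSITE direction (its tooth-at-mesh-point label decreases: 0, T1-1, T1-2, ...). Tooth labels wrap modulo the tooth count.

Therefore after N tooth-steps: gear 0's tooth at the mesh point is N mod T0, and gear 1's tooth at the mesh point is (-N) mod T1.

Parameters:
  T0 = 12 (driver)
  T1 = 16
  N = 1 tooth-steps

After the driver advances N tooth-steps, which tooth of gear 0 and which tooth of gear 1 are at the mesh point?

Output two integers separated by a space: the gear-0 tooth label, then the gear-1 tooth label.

Answer: 1 15

Derivation:
Gear 0 (driver, T0=12): tooth at mesh = N mod T0
  1 = 0 * 12 + 1, so 1 mod 12 = 1
  gear 0 tooth = 1
Gear 1 (driven, T1=16): tooth at mesh = (-N) mod T1
  1 = 0 * 16 + 1, so 1 mod 16 = 1
  (-1) mod 16 = (-1) mod 16 = 16 - 1 = 15
Mesh after 1 steps: gear-0 tooth 1 meets gear-1 tooth 15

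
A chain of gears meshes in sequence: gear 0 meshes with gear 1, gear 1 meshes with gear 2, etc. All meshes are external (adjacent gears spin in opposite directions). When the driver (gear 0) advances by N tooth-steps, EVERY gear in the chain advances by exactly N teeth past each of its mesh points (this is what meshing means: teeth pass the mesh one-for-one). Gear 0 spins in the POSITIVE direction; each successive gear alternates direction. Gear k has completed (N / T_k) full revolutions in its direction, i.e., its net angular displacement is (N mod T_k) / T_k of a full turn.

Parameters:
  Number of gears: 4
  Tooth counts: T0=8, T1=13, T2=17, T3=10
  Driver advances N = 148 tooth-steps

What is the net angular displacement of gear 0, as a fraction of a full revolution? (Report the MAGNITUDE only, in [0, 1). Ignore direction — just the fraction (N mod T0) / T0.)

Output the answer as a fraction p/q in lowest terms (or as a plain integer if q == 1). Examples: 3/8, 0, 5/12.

Chain of 4 gears, tooth counts: [8, 13, 17, 10]
  gear 0: T0=8, direction=positive, advance = 148 mod 8 = 4 teeth = 4/8 turn
  gear 1: T1=13, direction=negative, advance = 148 mod 13 = 5 teeth = 5/13 turn
  gear 2: T2=17, direction=positive, advance = 148 mod 17 = 12 teeth = 12/17 turn
  gear 3: T3=10, direction=negative, advance = 148 mod 10 = 8 teeth = 8/10 turn
Gear 0: 148 mod 8 = 4
Fraction = 4 / 8 = 1/2 (gcd(4,8)=4) = 1/2

Answer: 1/2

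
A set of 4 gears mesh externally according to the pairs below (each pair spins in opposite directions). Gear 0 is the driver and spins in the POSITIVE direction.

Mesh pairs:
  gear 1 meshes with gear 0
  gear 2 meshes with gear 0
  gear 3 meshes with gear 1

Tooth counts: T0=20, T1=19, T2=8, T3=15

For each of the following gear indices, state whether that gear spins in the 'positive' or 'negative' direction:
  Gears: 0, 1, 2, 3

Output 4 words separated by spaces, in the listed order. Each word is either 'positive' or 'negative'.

Answer: positive negative negative positive

Derivation:
Gear 0 (driver): positive (depth 0)
  gear 1: meshes with gear 0 -> depth 1 -> negative (opposite of gear 0)
  gear 2: meshes with gear 0 -> depth 1 -> negative (opposite of gear 0)
  gear 3: meshes with gear 1 -> depth 2 -> positive (opposite of gear 1)
Queried indices 0, 1, 2, 3 -> positive, negative, negative, positive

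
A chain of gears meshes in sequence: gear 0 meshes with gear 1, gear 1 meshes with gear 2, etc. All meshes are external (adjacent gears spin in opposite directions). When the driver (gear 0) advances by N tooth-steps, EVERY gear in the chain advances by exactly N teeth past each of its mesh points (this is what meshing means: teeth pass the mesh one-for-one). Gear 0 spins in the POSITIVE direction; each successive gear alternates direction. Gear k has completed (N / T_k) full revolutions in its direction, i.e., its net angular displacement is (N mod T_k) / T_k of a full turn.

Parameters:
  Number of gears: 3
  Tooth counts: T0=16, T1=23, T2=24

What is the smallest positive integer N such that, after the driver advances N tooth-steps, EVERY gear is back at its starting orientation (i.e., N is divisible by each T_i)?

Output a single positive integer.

Answer: 1104

Derivation:
Gear k returns to start when N is a multiple of T_k.
All gears at start simultaneously when N is a common multiple of [16, 23, 24]; the smallest such N is lcm(16, 23, 24).
Start: lcm = T0 = 16
Fold in T1=23: gcd(16, 23) = 1; lcm(16, 23) = 16 * 23 / 1 = 368 / 1 = 368
Fold in T2=24: gcd(368, 24) = 8; lcm(368, 24) = 368 * 24 / 8 = 8832 / 8 = 1104
Full cycle length = 1104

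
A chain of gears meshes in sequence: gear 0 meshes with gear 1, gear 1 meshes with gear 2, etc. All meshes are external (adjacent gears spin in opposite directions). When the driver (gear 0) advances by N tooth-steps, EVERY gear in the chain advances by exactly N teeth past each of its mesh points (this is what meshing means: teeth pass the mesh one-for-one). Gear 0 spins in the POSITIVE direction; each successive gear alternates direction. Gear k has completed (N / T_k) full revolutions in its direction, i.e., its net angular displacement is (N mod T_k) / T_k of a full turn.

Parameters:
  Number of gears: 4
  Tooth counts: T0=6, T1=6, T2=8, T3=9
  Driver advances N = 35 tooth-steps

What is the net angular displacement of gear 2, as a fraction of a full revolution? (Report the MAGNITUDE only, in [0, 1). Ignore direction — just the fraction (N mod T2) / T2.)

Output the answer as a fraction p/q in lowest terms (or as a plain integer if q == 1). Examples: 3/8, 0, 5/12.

Chain of 4 gears, tooth counts: [6, 6, 8, 9]
  gear 0: T0=6, direction=positive, advance = 35 mod 6 = 5 teeth = 5/6 turn
  gear 1: T1=6, direction=negative, advance = 35 mod 6 = 5 teeth = 5/6 turn
  gear 2: T2=8, direction=positive, advance = 35 mod 8 = 3 teeth = 3/8 turn
  gear 3: T3=9, direction=negative, advance = 35 mod 9 = 8 teeth = 8/9 turn
Gear 2: 35 mod 8 = 3
Fraction = 3 / 8 = 3/8 (gcd(3,8)=1) = 3/8

Answer: 3/8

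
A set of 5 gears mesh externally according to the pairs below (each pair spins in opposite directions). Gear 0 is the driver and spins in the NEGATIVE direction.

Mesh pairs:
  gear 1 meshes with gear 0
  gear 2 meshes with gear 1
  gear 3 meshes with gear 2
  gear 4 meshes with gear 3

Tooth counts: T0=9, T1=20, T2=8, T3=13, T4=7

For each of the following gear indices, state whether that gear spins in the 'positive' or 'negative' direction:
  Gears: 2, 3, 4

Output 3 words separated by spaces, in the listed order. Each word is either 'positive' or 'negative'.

Gear 0 (driver): negative (depth 0)
  gear 1: meshes with gear 0 -> depth 1 -> positive (opposite of gear 0)
  gear 2: meshes with gear 1 -> depth 2 -> negative (opposite of gear 1)
  gear 3: meshes with gear 2 -> depth 3 -> positive (opposite of gear 2)
  gear 4: meshes with gear 3 -> depth 4 -> negative (opposite of gear 3)
Queried indices 2, 3, 4 -> negative, positive, negative

Answer: negative positive negative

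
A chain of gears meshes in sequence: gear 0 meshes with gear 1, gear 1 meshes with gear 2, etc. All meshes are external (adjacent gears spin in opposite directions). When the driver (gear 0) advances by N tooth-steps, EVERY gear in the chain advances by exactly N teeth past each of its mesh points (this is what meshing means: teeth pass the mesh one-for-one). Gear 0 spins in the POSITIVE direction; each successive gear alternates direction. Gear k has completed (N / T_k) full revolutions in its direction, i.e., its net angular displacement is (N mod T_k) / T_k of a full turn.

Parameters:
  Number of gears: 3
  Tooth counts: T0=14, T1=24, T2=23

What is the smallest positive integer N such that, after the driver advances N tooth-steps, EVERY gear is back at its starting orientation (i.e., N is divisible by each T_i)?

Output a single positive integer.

Answer: 3864

Derivation:
Gear k returns to start when N is a multiple of T_k.
All gears at start simultaneously when N is a common multiple of [14, 24, 23]; the smallest such N is lcm(14, 24, 23).
Start: lcm = T0 = 14
Fold in T1=24: gcd(14, 24) = 2; lcm(14, 24) = 14 * 24 / 2 = 336 / 2 = 168
Fold in T2=23: gcd(168, 23) = 1; lcm(168, 23) = 168 * 23 / 1 = 3864 / 1 = 3864
Full cycle length = 3864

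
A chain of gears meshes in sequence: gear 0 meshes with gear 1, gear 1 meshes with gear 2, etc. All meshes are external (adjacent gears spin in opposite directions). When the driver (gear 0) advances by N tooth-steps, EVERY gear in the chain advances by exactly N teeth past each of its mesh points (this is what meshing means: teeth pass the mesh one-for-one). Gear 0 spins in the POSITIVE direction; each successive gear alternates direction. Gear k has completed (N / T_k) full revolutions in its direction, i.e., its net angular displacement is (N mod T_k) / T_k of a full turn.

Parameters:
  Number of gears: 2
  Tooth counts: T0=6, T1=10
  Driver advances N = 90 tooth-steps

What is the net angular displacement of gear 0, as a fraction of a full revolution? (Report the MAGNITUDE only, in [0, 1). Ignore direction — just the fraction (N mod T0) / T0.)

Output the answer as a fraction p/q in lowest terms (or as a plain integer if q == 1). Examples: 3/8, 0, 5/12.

Chain of 2 gears, tooth counts: [6, 10]
  gear 0: T0=6, direction=positive, advance = 90 mod 6 = 0 teeth = 0/6 turn
  gear 1: T1=10, direction=negative, advance = 90 mod 10 = 0 teeth = 0/10 turn
Gear 0: 90 mod 6 = 0
Fraction = 0 / 6 = 0/1 (gcd(0,6)=6) = 0

Answer: 0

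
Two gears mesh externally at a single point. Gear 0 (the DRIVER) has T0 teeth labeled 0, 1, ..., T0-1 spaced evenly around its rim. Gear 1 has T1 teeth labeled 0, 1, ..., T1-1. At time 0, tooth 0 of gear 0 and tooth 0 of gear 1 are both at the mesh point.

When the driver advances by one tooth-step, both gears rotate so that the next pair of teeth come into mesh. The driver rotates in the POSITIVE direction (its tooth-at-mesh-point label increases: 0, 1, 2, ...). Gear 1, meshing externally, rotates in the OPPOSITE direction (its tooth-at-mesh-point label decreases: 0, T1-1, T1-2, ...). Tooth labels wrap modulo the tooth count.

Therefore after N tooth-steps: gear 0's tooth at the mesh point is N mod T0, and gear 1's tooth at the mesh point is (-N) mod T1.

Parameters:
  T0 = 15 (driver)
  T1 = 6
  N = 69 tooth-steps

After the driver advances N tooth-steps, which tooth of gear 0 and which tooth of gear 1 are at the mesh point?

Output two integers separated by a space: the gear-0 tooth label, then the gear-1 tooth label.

Answer: 9 3

Derivation:
Gear 0 (driver, T0=15): tooth at mesh = N mod T0
  69 = 4 * 15 + 9, so 69 mod 15 = 9
  gear 0 tooth = 9
Gear 1 (driven, T1=6): tooth at mesh = (-N) mod T1
  69 = 11 * 6 + 3, so 69 mod 6 = 3
  (-69) mod 6 = (-3) mod 6 = 6 - 3 = 3
Mesh after 69 steps: gear-0 tooth 9 meets gear-1 tooth 3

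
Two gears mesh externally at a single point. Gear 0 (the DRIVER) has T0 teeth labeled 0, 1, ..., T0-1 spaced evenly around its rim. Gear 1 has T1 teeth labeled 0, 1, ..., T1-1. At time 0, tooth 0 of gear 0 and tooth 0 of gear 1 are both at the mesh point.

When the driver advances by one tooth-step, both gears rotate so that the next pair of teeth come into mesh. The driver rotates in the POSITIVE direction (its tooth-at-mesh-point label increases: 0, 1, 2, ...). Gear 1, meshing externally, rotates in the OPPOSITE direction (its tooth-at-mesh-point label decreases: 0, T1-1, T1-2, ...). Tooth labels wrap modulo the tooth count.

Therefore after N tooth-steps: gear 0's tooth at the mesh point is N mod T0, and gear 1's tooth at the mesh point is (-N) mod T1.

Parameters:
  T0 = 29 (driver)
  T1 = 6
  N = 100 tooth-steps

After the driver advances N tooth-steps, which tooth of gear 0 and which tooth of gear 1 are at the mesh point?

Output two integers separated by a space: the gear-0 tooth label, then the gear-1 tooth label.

Gear 0 (driver, T0=29): tooth at mesh = N mod T0
  100 = 3 * 29 + 13, so 100 mod 29 = 13
  gear 0 tooth = 13
Gear 1 (driven, T1=6): tooth at mesh = (-N) mod T1
  100 = 16 * 6 + 4, so 100 mod 6 = 4
  (-100) mod 6 = (-4) mod 6 = 6 - 4 = 2
Mesh after 100 steps: gear-0 tooth 13 meets gear-1 tooth 2

Answer: 13 2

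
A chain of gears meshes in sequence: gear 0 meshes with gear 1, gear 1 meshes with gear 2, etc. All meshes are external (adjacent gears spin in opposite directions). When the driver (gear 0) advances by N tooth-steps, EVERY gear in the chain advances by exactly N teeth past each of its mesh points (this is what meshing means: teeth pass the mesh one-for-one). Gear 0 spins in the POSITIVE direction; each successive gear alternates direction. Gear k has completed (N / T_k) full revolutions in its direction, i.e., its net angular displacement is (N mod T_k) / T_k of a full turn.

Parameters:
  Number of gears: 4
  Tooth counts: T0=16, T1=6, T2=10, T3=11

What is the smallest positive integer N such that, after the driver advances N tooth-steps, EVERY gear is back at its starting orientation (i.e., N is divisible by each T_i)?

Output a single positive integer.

Gear k returns to start when N is a multiple of T_k.
All gears at start simultaneously when N is a common multiple of [16, 6, 10, 11]; the smallest such N is lcm(16, 6, 10, 11).
Start: lcm = T0 = 16
Fold in T1=6: gcd(16, 6) = 2; lcm(16, 6) = 16 * 6 / 2 = 96 / 2 = 48
Fold in T2=10: gcd(48, 10) = 2; lcm(48, 10) = 48 * 10 / 2 = 480 / 2 = 240
Fold in T3=11: gcd(240, 11) = 1; lcm(240, 11) = 240 * 11 / 1 = 2640 / 1 = 2640
Full cycle length = 2640

Answer: 2640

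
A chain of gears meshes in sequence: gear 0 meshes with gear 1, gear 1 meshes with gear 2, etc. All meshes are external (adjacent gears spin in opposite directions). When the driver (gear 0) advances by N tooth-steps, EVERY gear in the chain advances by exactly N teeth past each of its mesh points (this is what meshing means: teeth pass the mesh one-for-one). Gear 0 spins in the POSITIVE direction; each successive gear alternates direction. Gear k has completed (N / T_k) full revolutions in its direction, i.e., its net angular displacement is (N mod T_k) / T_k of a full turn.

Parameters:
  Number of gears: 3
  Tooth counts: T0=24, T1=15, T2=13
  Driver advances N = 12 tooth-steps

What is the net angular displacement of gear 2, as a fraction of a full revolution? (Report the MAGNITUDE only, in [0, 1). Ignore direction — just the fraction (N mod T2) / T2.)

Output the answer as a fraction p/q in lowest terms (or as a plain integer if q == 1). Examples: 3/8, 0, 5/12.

Answer: 12/13

Derivation:
Chain of 3 gears, tooth counts: [24, 15, 13]
  gear 0: T0=24, direction=positive, advance = 12 mod 24 = 12 teeth = 12/24 turn
  gear 1: T1=15, direction=negative, advance = 12 mod 15 = 12 teeth = 12/15 turn
  gear 2: T2=13, direction=positive, advance = 12 mod 13 = 12 teeth = 12/13 turn
Gear 2: 12 mod 13 = 12
Fraction = 12 / 13 = 12/13 (gcd(12,13)=1) = 12/13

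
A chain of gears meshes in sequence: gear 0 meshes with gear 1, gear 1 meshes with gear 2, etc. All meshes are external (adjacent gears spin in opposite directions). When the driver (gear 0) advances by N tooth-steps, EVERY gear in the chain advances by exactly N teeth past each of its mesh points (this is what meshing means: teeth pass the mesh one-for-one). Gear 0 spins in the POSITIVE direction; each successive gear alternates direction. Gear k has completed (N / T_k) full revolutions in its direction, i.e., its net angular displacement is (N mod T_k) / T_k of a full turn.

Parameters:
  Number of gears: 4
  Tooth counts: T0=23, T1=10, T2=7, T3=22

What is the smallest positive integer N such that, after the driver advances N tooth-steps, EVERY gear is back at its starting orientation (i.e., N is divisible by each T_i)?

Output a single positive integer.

Gear k returns to start when N is a multiple of T_k.
All gears at start simultaneously when N is a common multiple of [23, 10, 7, 22]; the smallest such N is lcm(23, 10, 7, 22).
Start: lcm = T0 = 23
Fold in T1=10: gcd(23, 10) = 1; lcm(23, 10) = 23 * 10 / 1 = 230 / 1 = 230
Fold in T2=7: gcd(230, 7) = 1; lcm(230, 7) = 230 * 7 / 1 = 1610 / 1 = 1610
Fold in T3=22: gcd(1610, 22) = 2; lcm(1610, 22) = 1610 * 22 / 2 = 35420 / 2 = 17710
Full cycle length = 17710

Answer: 17710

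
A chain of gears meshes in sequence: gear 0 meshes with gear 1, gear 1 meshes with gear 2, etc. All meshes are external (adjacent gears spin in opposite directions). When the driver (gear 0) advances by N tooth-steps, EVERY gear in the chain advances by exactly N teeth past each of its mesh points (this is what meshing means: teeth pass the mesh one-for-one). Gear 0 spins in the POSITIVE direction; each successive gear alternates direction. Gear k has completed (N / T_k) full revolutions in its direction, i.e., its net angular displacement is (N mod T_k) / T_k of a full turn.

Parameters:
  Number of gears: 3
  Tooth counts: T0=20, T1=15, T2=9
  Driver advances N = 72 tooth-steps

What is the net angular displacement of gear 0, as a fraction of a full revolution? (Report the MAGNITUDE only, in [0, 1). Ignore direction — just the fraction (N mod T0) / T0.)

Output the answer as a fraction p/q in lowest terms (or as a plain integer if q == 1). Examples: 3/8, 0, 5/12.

Chain of 3 gears, tooth counts: [20, 15, 9]
  gear 0: T0=20, direction=positive, advance = 72 mod 20 = 12 teeth = 12/20 turn
  gear 1: T1=15, direction=negative, advance = 72 mod 15 = 12 teeth = 12/15 turn
  gear 2: T2=9, direction=positive, advance = 72 mod 9 = 0 teeth = 0/9 turn
Gear 0: 72 mod 20 = 12
Fraction = 12 / 20 = 3/5 (gcd(12,20)=4) = 3/5

Answer: 3/5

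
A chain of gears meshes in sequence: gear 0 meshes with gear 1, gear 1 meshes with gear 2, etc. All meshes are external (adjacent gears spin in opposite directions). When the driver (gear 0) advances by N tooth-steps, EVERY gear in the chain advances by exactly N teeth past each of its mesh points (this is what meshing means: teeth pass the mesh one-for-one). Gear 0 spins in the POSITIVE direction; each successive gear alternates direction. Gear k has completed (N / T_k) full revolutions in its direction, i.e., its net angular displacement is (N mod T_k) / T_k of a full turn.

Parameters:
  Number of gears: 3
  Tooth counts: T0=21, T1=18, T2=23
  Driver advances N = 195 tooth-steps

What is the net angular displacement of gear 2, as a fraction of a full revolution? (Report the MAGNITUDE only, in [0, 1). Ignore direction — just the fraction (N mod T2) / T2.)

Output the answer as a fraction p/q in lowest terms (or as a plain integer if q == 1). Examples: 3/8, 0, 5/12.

Answer: 11/23

Derivation:
Chain of 3 gears, tooth counts: [21, 18, 23]
  gear 0: T0=21, direction=positive, advance = 195 mod 21 = 6 teeth = 6/21 turn
  gear 1: T1=18, direction=negative, advance = 195 mod 18 = 15 teeth = 15/18 turn
  gear 2: T2=23, direction=positive, advance = 195 mod 23 = 11 teeth = 11/23 turn
Gear 2: 195 mod 23 = 11
Fraction = 11 / 23 = 11/23 (gcd(11,23)=1) = 11/23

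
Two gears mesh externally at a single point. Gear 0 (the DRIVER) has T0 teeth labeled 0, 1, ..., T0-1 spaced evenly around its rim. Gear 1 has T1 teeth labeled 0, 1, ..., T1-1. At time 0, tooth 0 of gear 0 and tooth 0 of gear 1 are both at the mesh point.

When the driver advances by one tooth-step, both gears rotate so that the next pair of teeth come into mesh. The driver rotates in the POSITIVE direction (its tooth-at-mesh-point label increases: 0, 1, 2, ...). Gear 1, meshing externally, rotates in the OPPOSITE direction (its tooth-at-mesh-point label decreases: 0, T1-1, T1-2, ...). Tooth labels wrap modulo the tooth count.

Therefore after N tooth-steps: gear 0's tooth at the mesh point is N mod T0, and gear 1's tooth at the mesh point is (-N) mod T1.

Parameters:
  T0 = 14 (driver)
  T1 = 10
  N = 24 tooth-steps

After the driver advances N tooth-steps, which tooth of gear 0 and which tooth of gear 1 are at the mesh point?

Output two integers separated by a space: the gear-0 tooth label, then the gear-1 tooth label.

Gear 0 (driver, T0=14): tooth at mesh = N mod T0
  24 = 1 * 14 + 10, so 24 mod 14 = 10
  gear 0 tooth = 10
Gear 1 (driven, T1=10): tooth at mesh = (-N) mod T1
  24 = 2 * 10 + 4, so 24 mod 10 = 4
  (-24) mod 10 = (-4) mod 10 = 10 - 4 = 6
Mesh after 24 steps: gear-0 tooth 10 meets gear-1 tooth 6

Answer: 10 6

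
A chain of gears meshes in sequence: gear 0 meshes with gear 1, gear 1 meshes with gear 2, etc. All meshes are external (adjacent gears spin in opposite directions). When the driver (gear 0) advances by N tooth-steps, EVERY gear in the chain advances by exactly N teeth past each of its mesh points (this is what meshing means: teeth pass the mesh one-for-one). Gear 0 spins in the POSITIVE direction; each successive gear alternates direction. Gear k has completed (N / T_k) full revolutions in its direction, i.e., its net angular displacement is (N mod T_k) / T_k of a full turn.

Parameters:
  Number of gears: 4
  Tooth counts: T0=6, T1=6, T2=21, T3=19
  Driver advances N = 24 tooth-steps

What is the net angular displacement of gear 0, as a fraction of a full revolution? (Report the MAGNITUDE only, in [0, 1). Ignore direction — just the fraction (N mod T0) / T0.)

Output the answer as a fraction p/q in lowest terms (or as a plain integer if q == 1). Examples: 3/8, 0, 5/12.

Answer: 0

Derivation:
Chain of 4 gears, tooth counts: [6, 6, 21, 19]
  gear 0: T0=6, direction=positive, advance = 24 mod 6 = 0 teeth = 0/6 turn
  gear 1: T1=6, direction=negative, advance = 24 mod 6 = 0 teeth = 0/6 turn
  gear 2: T2=21, direction=positive, advance = 24 mod 21 = 3 teeth = 3/21 turn
  gear 3: T3=19, direction=negative, advance = 24 mod 19 = 5 teeth = 5/19 turn
Gear 0: 24 mod 6 = 0
Fraction = 0 / 6 = 0/1 (gcd(0,6)=6) = 0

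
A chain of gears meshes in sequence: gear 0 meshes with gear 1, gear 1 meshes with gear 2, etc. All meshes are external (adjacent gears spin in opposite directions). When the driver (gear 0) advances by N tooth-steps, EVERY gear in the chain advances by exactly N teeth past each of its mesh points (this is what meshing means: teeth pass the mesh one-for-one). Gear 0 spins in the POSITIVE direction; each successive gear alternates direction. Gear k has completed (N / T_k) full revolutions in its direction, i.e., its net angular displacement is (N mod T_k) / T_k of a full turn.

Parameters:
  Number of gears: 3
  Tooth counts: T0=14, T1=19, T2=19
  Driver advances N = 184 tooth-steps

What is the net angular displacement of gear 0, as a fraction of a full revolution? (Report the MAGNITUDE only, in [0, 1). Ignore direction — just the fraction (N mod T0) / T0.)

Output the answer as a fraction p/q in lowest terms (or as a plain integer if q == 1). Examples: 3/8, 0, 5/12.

Chain of 3 gears, tooth counts: [14, 19, 19]
  gear 0: T0=14, direction=positive, advance = 184 mod 14 = 2 teeth = 2/14 turn
  gear 1: T1=19, direction=negative, advance = 184 mod 19 = 13 teeth = 13/19 turn
  gear 2: T2=19, direction=positive, advance = 184 mod 19 = 13 teeth = 13/19 turn
Gear 0: 184 mod 14 = 2
Fraction = 2 / 14 = 1/7 (gcd(2,14)=2) = 1/7

Answer: 1/7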